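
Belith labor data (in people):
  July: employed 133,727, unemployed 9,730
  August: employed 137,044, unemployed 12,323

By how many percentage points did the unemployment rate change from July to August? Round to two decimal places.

The unemployment rate changed by +1.47 percentage points.

July: labor force = 133,727 + 9,730 = 143,457; u = 9,730/143,457 = 6.78%.
August: labor force = 137,044 + 12,323 = 149,367; u = 12,323/149,367 = 8.25%.
Change = 8.25% − 6.78% = +1.47 pp.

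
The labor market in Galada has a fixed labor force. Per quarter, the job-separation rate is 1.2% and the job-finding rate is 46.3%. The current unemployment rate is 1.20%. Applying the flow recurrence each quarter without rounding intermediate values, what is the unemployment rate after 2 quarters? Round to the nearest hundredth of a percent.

Unemployment rate after two quarters ≈ 2.16%.

With a fixed labor force, u_{t+1} = u_t + s·(1−u_t) − f·u_t = u_t·(1−s−f) + s.
Here 1−s−f = 0.525 and s = 0.012.
u_1 = 0.012000 × 0.525 + 0.012 = 0.018300.
u_2 = 0.018300 × 0.525 + 0.012 = 0.021608.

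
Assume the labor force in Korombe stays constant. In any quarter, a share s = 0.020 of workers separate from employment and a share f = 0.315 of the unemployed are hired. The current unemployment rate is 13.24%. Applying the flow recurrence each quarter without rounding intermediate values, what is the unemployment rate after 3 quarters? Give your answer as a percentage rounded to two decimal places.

Unemployment rate after three quarters ≈ 8.11%.

With a fixed labor force, u_{t+1} = u_t + s·(1−u_t) − f·u_t = u_t·(1−s−f) + s.
Here 1−s−f = 0.665 and s = 0.020.
u_1 = 0.132400 × 0.665 + 0.020 = 0.108046.
u_2 = 0.108046 × 0.665 + 0.020 = 0.091851.
u_3 = 0.091851 × 0.665 + 0.020 = 0.081081.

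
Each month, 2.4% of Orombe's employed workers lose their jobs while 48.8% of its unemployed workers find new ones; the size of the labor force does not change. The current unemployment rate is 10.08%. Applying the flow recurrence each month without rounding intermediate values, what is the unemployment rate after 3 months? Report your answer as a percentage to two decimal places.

Unemployment rate after three months ≈ 5.31%.

With a fixed labor force, u_{t+1} = u_t + s·(1−u_t) − f·u_t = u_t·(1−s−f) + s.
Here 1−s−f = 0.488 and s = 0.024.
u_1 = 0.100800 × 0.488 + 0.024 = 0.073190.
u_2 = 0.073190 × 0.488 + 0.024 = 0.059717.
u_3 = 0.059717 × 0.488 + 0.024 = 0.053142.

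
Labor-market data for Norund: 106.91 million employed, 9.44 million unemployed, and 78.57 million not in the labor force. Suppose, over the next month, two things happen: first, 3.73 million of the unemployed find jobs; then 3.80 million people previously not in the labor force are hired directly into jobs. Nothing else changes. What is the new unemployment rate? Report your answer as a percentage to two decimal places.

New unemployment rate ≈ 4.75%.

Initially, labor force = 106.91 + 9.44 = 116.35 million, so u = 9.44/116.35 = 8.11%.
After the first change, unemployed falls and employed rises by 3.73; labor force unchanged → E = 110.64, U = 5.71, labor force = 116.35 million.
After the second change, employed and labor force both rise by 3.80; unemployed unchanged → E = 114.44, U = 5.71, labor force = 120.15 million.
New unemployment rate = 5.71 / 120.15 = 4.75%.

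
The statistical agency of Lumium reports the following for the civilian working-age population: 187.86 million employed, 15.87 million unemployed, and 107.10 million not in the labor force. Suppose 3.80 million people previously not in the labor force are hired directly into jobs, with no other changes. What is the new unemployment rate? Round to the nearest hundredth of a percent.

Initially, labor force = 187.86 + 15.87 = 203.73 million, so u = 15.87/203.73 = 7.79%.
After the change, employed and labor force both rise by 3.80; unemployed unchanged → E = 191.66, U = 15.87, labor force = 207.53 million.
New unemployment rate = 15.87 / 207.53 = 7.65%.

New unemployment rate ≈ 7.65%.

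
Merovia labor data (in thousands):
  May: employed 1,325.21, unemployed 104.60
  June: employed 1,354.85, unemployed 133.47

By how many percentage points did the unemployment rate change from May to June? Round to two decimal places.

May: labor force = 1,325.21 + 104.60 = 1,429.81; u = 104.60/1,429.81 = 7.32%.
June: labor force = 1,354.85 + 133.47 = 1,488.32; u = 133.47/1,488.32 = 8.97%.
Change = 8.97% − 7.32% = +1.65 pp.

The unemployment rate changed by +1.65 percentage points.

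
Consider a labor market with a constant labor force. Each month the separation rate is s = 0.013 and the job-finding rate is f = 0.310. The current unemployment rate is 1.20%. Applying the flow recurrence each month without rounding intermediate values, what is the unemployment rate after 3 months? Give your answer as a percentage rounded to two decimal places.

Unemployment rate after three months ≈ 3.15%.

With a fixed labor force, u_{t+1} = u_t + s·(1−u_t) − f·u_t = u_t·(1−s−f) + s.
Here 1−s−f = 0.677 and s = 0.013.
u_1 = 0.012000 × 0.677 + 0.013 = 0.021124.
u_2 = 0.021124 × 0.677 + 0.013 = 0.027301.
u_3 = 0.027301 × 0.677 + 0.013 = 0.031483.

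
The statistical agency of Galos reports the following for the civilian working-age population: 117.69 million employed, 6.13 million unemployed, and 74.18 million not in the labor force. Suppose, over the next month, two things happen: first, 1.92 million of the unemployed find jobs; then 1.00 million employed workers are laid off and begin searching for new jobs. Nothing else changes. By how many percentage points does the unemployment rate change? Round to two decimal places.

The unemployment rate changes by −0.74 percentage points.

Initially, labor force = 117.69 + 6.13 = 123.82 million, so u = 6.13/123.82 = 4.95%.
After the first change, unemployed falls and employed rises by 1.92; labor force unchanged → E = 119.61, U = 4.21, labor force = 123.82 million.
After the second change, employed falls and unemployed rises by 1.00; labor force unchanged → E = 118.61, U = 5.21, labor force = 123.82 million.
New unemployment rate = 5.21 / 123.82 = 4.21%.
Change = 4.21% − 4.95% = −0.74 percentage points.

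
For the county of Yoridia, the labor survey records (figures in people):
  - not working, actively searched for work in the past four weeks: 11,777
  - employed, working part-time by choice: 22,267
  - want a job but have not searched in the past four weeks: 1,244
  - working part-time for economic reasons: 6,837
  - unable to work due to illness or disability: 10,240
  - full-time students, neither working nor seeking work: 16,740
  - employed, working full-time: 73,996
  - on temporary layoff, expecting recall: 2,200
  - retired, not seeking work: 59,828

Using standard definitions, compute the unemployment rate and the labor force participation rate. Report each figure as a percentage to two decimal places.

Unemployment rate ≈ 11.94%; labor force participation rate ≈ 57.07%.

Employed = 22,267 + 6,837 + 73,996 = 103,100 (anyone who worked, including part-time for economic reasons, counts as employed).
Unemployed = 11,777 + 2,200 = 13,977 (jobless and actively searching, or on temporary layoff).
Labor force = 103,100 + 13,977 = 117,077.
Not in labor force = 1,244 + 10,240 + 16,740 + 59,828 = 88,052 (those not working and not actively searching are outside the labor force — including those who want a job but have given up searching).
Civilian working-age population = 117,077 + 88,052 = 205,129.
Unemployment rate = 13,977 / 117,077 = 11.94%.
Labor force participation rate = 117,077 / 205,129 = 57.07%.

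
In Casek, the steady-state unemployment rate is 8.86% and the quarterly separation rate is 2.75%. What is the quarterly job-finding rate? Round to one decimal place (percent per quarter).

From u* = s/(s+f): f = s·(1−u)/u.
f = 2.75 × (1 − 0.0886) / 0.0886 = 2.5063 / 0.0886 ≈ 28.3% per quarter.

Job-finding rate ≈ 28.3% per quarter.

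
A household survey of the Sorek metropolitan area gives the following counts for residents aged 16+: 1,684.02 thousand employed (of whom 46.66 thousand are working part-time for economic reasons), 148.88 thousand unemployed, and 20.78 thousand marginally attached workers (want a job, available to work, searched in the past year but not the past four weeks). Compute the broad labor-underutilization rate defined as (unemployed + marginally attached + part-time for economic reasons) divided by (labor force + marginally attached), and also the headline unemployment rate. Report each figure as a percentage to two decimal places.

Broad underutilization rate ≈ 11.67%; headline unemployment rate ≈ 8.12%.

Labor force = 1,684.02 + 148.88 = 1,832.90 thousand.
Numerator = 148.88 + 20.78 + 46.66 = 216.32 thousand.
Denominator = 1,832.90 + 20.78 = 1,853.68 thousand.
Broad rate = 216.32 / 1,853.68 = 11.67%.
Headline unemployment rate = 148.88 / 1,832.90 = 8.12%.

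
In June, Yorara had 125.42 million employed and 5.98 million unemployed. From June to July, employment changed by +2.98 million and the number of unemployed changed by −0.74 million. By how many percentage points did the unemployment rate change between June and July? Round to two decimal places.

June: labor force = 125.42 + 5.98 = 131.40; u = 5.98/131.40 = 4.55%.
July: labor force = 128.40 + 5.24 = 133.64; u = 5.24/133.64 = 3.92%.
Change = 3.92% − 4.55% = −0.63 pp.

The unemployment rate changed by −0.63 percentage points.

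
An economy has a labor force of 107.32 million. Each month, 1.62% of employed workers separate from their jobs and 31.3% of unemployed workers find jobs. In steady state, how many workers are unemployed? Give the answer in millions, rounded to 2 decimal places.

About 5.28 million are unemployed in steady state.

Steady-state unemployment rate u* = s/(s+f) = 1.62/(1.62+31.3) = 0.049210.
Unemployed = u* × labor force = 0.049210 × 107.32 ≈ 5.28 million.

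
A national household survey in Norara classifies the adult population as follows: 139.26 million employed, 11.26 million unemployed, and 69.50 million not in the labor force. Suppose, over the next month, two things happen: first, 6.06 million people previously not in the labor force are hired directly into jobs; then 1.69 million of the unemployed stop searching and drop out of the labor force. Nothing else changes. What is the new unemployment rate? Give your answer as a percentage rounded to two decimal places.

Initially, labor force = 139.26 + 11.26 = 150.52 million, so u = 11.26/150.52 = 7.48%.
After the first change, employed and labor force both rise by 6.06; unemployed unchanged → E = 145.32, U = 11.26, labor force = 156.58 million.
After the second change, unemployed and labor force both fall by 1.69 → E = 145.32, U = 9.57, labor force = 154.89 million.
New unemployment rate = 9.57 / 154.89 = 6.18%.

New unemployment rate ≈ 6.18%.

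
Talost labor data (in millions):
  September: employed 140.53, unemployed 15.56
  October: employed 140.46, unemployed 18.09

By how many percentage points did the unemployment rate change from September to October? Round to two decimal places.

The unemployment rate changed by +1.44 percentage points.

September: labor force = 140.53 + 15.56 = 156.09; u = 15.56/156.09 = 9.97%.
October: labor force = 140.46 + 18.09 = 158.55; u = 18.09/158.55 = 11.41%.
Change = 11.41% − 9.97% = +1.44 pp.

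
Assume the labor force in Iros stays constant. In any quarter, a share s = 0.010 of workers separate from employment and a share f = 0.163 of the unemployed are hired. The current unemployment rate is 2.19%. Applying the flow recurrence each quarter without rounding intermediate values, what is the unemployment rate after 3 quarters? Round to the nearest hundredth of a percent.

With a fixed labor force, u_{t+1} = u_t + s·(1−u_t) − f·u_t = u_t·(1−s−f) + s.
Here 1−s−f = 0.827 and s = 0.010.
u_1 = 0.021900 × 0.827 + 0.010 = 0.028111.
u_2 = 0.028111 × 0.827 + 0.010 = 0.033248.
u_3 = 0.033248 × 0.827 + 0.010 = 0.037496.

Unemployment rate after three quarters ≈ 3.75%.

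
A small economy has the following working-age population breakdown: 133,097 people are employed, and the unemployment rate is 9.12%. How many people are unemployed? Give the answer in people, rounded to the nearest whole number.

About 13,357 are unemployed.

Let U be the number unemployed. The labor force is E + U, and U/(E+U) = 0.0912.
So U = 0.0912 × 133,097 / (1 − 0.0912) = 12138.45 / 0.9088 ≈ 13,357.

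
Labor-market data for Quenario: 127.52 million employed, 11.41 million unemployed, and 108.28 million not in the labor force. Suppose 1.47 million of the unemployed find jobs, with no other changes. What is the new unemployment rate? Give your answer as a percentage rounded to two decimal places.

Initially, labor force = 127.52 + 11.41 = 138.93 million, so u = 11.41/138.93 = 8.21%.
After the change, unemployed falls and employed rises by 1.47; labor force unchanged → E = 128.99, U = 9.94, labor force = 138.93 million.
New unemployment rate = 9.94 / 138.93 = 7.15%.

New unemployment rate ≈ 7.15%.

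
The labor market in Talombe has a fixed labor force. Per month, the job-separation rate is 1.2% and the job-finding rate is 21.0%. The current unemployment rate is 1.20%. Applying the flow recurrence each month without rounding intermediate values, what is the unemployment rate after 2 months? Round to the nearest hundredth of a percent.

With a fixed labor force, u_{t+1} = u_t + s·(1−u_t) − f·u_t = u_t·(1−s−f) + s.
Here 1−s−f = 0.778 and s = 0.012.
u_1 = 0.012000 × 0.778 + 0.012 = 0.021336.
u_2 = 0.021336 × 0.778 + 0.012 = 0.028599.

Unemployment rate after two months ≈ 2.86%.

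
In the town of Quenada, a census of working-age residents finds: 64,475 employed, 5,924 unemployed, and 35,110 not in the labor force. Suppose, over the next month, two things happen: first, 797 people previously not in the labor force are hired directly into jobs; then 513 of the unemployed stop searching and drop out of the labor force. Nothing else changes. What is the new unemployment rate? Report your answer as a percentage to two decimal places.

Initially, labor force = 64,475 + 5,924 = 70,399, so u = 5,924/70,399 = 8.41%.
After the first change, employed and labor force both rise by 797; unemployed unchanged → E = 65,272, U = 5,924, labor force = 71,196.
After the second change, unemployed and labor force both fall by 513 → E = 65,272, U = 5,411, labor force = 70,683.
New unemployment rate = 5,411 / 70,683 = 7.66%.

New unemployment rate ≈ 7.66%.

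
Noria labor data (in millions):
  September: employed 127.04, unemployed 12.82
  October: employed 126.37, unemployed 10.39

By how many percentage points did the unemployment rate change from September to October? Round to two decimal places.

September: labor force = 127.04 + 12.82 = 139.86; u = 12.82/139.86 = 9.17%.
October: labor force = 126.37 + 10.39 = 136.76; u = 10.39/136.76 = 7.60%.
Change = 7.60% − 9.17% = −1.57 pp.

The unemployment rate changed by −1.57 percentage points.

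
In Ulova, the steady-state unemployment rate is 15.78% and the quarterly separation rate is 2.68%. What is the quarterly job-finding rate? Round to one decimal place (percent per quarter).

From u* = s/(s+f): f = s·(1−u)/u.
f = 2.68 × (1 − 0.1578) / 0.1578 = 2.2571 / 0.1578 ≈ 14.3% per quarter.

Job-finding rate ≈ 14.3% per quarter.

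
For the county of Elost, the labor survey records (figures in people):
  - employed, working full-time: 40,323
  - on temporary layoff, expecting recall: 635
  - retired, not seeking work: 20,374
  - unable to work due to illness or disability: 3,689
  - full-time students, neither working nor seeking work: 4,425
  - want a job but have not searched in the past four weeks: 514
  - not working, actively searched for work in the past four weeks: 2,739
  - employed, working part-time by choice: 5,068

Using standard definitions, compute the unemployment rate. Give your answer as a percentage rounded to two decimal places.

Unemployment rate ≈ 6.92%.

Employed = 40,323 + 5,068 = 45,391.
Unemployed = 635 + 2,739 = 3,374 (jobless and actively searching, or on temporary layoff).
Labor force = 45,391 + 3,374 = 48,765.
Unemployment rate = 3,374 / 48,765 = 6.92%.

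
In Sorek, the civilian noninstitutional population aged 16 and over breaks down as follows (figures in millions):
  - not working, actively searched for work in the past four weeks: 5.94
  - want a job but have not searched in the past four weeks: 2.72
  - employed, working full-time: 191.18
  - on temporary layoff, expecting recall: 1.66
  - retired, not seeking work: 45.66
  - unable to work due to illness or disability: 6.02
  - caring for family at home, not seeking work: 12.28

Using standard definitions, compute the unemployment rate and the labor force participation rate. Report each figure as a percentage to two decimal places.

Unemployment rate ≈ 3.82%; labor force participation rate ≈ 74.88%.

Employed = 191.18 million.
Unemployed = 5.94 + 1.66 = 7.60 million (jobless and actively searching, or on temporary layoff).
Labor force = 191.18 + 7.60 = 198.78 million.
Not in labor force = 2.72 + 45.66 + 6.02 + 12.28 = 66.68 million (those not working and not actively searching are outside the labor force — including those who want a job but have given up searching).
Civilian working-age population = 198.78 + 66.68 = 265.46 million.
Unemployment rate = 7.60 / 198.78 = 3.82%.
Labor force participation rate = 198.78 / 265.46 = 74.88%.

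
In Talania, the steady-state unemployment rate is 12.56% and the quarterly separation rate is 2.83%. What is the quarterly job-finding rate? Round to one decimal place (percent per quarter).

Job-finding rate ≈ 19.7% per quarter.

From u* = s/(s+f): f = s·(1−u)/u.
f = 2.83 × (1 − 0.1256) / 0.1256 = 2.4746 / 0.1256 ≈ 19.7% per quarter.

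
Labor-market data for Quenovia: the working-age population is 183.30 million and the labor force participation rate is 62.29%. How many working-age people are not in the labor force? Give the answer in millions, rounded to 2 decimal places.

About 69.12 million are not in the labor force.

Share not in the labor force = 1 − 0.6229 = 0.3771.
Not in labor force = 0.3771 × 183.30 ≈ 69.12 million.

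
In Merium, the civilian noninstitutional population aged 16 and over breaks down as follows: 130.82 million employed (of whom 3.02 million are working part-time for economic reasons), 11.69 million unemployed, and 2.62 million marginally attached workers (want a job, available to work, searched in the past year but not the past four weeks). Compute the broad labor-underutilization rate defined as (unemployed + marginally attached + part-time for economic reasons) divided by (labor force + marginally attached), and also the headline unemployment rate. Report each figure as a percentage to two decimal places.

Broad underutilization rate ≈ 11.94%; headline unemployment rate ≈ 8.20%.

Labor force = 130.82 + 11.69 = 142.51 million.
Numerator = 11.69 + 2.62 + 3.02 = 17.33 million.
Denominator = 142.51 + 2.62 = 145.13 million.
Broad rate = 17.33 / 145.13 = 11.94%.
Headline unemployment rate = 11.69 / 142.51 = 8.20%.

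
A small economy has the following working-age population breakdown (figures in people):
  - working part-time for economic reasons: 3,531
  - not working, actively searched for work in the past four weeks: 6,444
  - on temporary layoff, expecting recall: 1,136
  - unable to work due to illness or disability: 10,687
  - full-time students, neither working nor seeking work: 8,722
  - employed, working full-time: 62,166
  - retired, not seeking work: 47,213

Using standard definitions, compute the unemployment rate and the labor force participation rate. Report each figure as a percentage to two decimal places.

Employed = 3,531 + 62,166 = 65,697 (anyone who worked, including part-time for economic reasons, counts as employed).
Unemployed = 6,444 + 1,136 = 7,580 (jobless and actively searching, or on temporary layoff).
Labor force = 65,697 + 7,580 = 73,277.
Not in labor force = 10,687 + 8,722 + 47,213 = 66,622 (those not working and not actively searching are outside the labor force).
Civilian working-age population = 73,277 + 66,622 = 139,899.
Unemployment rate = 7,580 / 73,277 = 10.34%.
Labor force participation rate = 73,277 / 139,899 = 52.38%.

Unemployment rate ≈ 10.34%; labor force participation rate ≈ 52.38%.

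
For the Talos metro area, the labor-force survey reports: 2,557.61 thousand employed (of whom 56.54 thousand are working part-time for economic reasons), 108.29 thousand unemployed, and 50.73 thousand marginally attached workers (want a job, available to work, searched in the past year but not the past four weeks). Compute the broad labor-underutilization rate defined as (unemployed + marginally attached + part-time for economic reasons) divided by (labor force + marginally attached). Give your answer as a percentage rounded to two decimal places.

Labor force = 2,557.61 + 108.29 = 2,665.90 thousand.
Numerator = 108.29 + 50.73 + 56.54 = 215.56 thousand.
Denominator = 2,665.90 + 50.73 = 2,716.63 thousand.
Broad rate = 215.56 / 2,716.63 = 7.93%.

Broad underutilization rate ≈ 7.93%.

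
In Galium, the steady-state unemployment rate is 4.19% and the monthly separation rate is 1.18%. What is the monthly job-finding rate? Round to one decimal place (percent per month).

Job-finding rate ≈ 27.0% per month.

From u* = s/(s+f): f = s·(1−u)/u.
f = 1.18 × (1 − 0.0419) / 0.0419 = 1.1306 / 0.0419 ≈ 27.0% per month.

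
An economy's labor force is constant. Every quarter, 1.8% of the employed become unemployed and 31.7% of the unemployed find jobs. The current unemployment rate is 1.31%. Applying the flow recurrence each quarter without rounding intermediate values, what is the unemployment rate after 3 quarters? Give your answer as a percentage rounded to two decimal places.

Unemployment rate after three quarters ≈ 4.18%.

With a fixed labor force, u_{t+1} = u_t + s·(1−u_t) − f·u_t = u_t·(1−s−f) + s.
Here 1−s−f = 0.665 and s = 0.018.
u_1 = 0.013100 × 0.665 + 0.018 = 0.026711.
u_2 = 0.026711 × 0.665 + 0.018 = 0.035763.
u_3 = 0.035763 × 0.665 + 0.018 = 0.041782.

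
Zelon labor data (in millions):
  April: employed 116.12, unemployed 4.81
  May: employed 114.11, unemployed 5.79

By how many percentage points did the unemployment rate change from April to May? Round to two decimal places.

April: labor force = 116.12 + 4.81 = 120.93; u = 4.81/120.93 = 3.98%.
May: labor force = 114.11 + 5.79 = 119.90; u = 5.79/119.90 = 4.83%.
Change = 4.83% − 3.98% = +0.85 pp.

The unemployment rate changed by +0.85 percentage points.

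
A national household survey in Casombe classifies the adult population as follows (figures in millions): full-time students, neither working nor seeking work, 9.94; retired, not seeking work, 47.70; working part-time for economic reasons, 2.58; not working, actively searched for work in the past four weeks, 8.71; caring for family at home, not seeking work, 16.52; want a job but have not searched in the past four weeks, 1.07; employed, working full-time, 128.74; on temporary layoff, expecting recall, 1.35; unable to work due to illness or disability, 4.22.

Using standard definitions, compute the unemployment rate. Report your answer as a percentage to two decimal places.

Unemployment rate ≈ 7.12%.

Employed = 2.58 + 128.74 = 131.32 million (anyone who worked, including part-time for economic reasons, counts as employed).
Unemployed = 8.71 + 1.35 = 10.06 million (jobless and actively searching, or on temporary layoff).
Labor force = 131.32 + 10.06 = 141.38 million.
Unemployment rate = 10.06 / 141.38 = 7.12%.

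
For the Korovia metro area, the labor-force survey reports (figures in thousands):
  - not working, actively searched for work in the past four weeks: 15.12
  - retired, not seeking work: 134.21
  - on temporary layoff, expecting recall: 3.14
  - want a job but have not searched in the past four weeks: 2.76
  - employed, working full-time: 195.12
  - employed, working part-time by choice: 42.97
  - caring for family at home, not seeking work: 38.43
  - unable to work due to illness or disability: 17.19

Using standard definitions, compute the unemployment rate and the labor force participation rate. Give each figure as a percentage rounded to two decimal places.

Unemployment rate ≈ 7.12%; labor force participation rate ≈ 57.10%.

Employed = 195.12 + 42.97 = 238.09 thousand.
Unemployed = 15.12 + 3.14 = 18.26 thousand (jobless and actively searching, or on temporary layoff).
Labor force = 238.09 + 18.26 = 256.35 thousand.
Not in labor force = 134.21 + 2.76 + 38.43 + 17.19 = 192.59 thousand (those not working and not actively searching are outside the labor force — including those who want a job but have given up searching).
Civilian working-age population = 256.35 + 192.59 = 448.94 thousand.
Unemployment rate = 18.26 / 256.35 = 7.12%.
Labor force participation rate = 256.35 / 448.94 = 57.10%.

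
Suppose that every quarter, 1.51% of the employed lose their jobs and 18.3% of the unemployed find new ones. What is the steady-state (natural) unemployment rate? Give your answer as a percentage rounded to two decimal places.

At steady state the flows balance: s·E = f·U, so U/(E+U) = s/(s+f).
u* = 1.51 / (1.51 + 18.3) = 1.51 / 19.81 = 7.62%.

Steady-state unemployment rate ≈ 7.62%.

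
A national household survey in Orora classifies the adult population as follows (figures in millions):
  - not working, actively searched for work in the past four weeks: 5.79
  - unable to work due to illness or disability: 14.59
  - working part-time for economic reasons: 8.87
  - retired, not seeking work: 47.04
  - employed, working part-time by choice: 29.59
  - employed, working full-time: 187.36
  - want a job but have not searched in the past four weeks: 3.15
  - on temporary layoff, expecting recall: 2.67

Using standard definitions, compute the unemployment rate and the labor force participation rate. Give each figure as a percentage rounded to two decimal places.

Unemployment rate ≈ 3.61%; labor force participation rate ≈ 78.34%.

Employed = 8.87 + 29.59 + 187.36 = 225.82 million (anyone who worked, including part-time for economic reasons, counts as employed).
Unemployed = 5.79 + 2.67 = 8.46 million (jobless and actively searching, or on temporary layoff).
Labor force = 225.82 + 8.46 = 234.28 million.
Not in labor force = 14.59 + 47.04 + 3.15 = 64.78 million (those not working and not actively searching are outside the labor force — including those who want a job but have given up searching).
Civilian working-age population = 234.28 + 64.78 = 299.06 million.
Unemployment rate = 8.46 / 234.28 = 3.61%.
Labor force participation rate = 234.28 / 299.06 = 78.34%.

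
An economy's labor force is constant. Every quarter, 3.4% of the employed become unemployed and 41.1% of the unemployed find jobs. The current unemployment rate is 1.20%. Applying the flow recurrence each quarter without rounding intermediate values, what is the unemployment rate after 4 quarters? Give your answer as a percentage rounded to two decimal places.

Unemployment rate after four quarters ≈ 7.03%.

With a fixed labor force, u_{t+1} = u_t + s·(1−u_t) − f·u_t = u_t·(1−s−f) + s.
Here 1−s−f = 0.555 and s = 0.034.
u_1 = 0.012000 × 0.555 + 0.034 = 0.040660.
u_2 = 0.040660 × 0.555 + 0.034 = 0.056566.
u_3 = 0.056566 × 0.555 + 0.034 = 0.065394.
u_4 = 0.065394 × 0.555 + 0.034 = 0.070294.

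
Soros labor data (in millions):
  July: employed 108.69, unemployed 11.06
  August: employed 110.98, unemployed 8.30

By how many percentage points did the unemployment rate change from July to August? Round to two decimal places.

July: labor force = 108.69 + 11.06 = 119.75; u = 11.06/119.75 = 9.24%.
August: labor force = 110.98 + 8.30 = 119.28; u = 8.30/119.28 = 6.96%.
Change = 6.96% − 9.24% = −2.28 pp.

The unemployment rate changed by −2.28 percentage points.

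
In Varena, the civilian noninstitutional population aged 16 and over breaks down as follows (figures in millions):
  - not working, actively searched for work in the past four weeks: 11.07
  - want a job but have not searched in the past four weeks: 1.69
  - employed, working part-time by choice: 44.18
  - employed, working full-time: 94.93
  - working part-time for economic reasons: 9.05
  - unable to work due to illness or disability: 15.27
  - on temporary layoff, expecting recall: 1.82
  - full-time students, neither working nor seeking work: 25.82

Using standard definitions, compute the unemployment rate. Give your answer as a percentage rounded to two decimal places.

Unemployment rate ≈ 8.00%.

Employed = 44.18 + 94.93 + 9.05 = 148.16 million (anyone who worked, including part-time for economic reasons, counts as employed).
Unemployed = 11.07 + 1.82 = 12.89 million (jobless and actively searching, or on temporary layoff).
Labor force = 148.16 + 12.89 = 161.05 million.
Unemployment rate = 12.89 / 161.05 = 8.00%.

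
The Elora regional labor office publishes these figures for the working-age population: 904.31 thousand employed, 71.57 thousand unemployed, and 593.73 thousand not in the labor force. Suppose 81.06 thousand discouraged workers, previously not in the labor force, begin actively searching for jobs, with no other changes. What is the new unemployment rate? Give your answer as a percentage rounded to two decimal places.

Initially, labor force = 904.31 + 71.57 = 975.88 thousand, so u = 71.57/975.88 = 7.33%.
After the change, unemployed and labor force both rise by 81.06 → E = 904.31, U = 152.63, labor force = 1,056.94 thousand.
New unemployment rate = 152.63 / 1,056.94 = 14.44%.

New unemployment rate ≈ 14.44%.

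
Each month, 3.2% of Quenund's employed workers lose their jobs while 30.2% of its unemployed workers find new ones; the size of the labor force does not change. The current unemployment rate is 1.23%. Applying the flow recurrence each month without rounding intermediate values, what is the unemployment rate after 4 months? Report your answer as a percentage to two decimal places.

Unemployment rate after four months ≈ 7.94%.

With a fixed labor force, u_{t+1} = u_t + s·(1−u_t) − f·u_t = u_t·(1−s−f) + s.
Here 1−s−f = 0.666 and s = 0.032.
u_1 = 0.012300 × 0.666 + 0.032 = 0.040192.
u_2 = 0.040192 × 0.666 + 0.032 = 0.058768.
u_3 = 0.058768 × 0.666 + 0.032 = 0.071139.
u_4 = 0.071139 × 0.666 + 0.032 = 0.079379.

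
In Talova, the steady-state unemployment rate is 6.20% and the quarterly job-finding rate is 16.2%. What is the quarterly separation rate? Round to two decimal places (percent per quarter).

Separation rate ≈ 1.07% per quarter.

From u* = s/(s+f): s = u·f/(1−u).
s = 0.0620 × 16.2 / (1 − 0.0620) = 1.0044 / 0.9380 ≈ 1.07% per quarter.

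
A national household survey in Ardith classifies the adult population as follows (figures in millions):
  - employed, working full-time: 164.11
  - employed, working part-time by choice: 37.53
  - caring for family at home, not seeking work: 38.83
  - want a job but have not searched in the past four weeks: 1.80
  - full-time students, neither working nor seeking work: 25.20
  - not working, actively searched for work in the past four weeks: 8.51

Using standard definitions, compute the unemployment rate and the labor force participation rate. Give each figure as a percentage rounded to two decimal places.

Unemployment rate ≈ 4.05%; labor force participation rate ≈ 76.15%.

Employed = 164.11 + 37.53 = 201.64 million.
Unemployed = 8.51 million.
Labor force = 201.64 + 8.51 = 210.15 million.
Not in labor force = 38.83 + 1.80 + 25.20 = 65.83 million (those not working and not actively searching are outside the labor force — including those who want a job but have given up searching).
Civilian working-age population = 210.15 + 65.83 = 275.98 million.
Unemployment rate = 8.51 / 210.15 = 4.05%.
Labor force participation rate = 210.15 / 275.98 = 76.15%.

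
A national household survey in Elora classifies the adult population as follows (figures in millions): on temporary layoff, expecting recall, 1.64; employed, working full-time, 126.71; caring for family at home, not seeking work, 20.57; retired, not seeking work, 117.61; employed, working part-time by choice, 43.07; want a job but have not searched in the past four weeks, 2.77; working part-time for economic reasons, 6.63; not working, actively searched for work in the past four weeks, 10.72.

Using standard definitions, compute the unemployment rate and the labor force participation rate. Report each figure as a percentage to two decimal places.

Unemployment rate ≈ 6.55%; labor force participation rate ≈ 57.25%.

Employed = 126.71 + 43.07 + 6.63 = 176.41 million (anyone who worked, including part-time for economic reasons, counts as employed).
Unemployed = 1.64 + 10.72 = 12.36 million (jobless and actively searching, or on temporary layoff).
Labor force = 176.41 + 12.36 = 188.77 million.
Not in labor force = 20.57 + 117.61 + 2.77 = 140.95 million (those not working and not actively searching are outside the labor force — including those who want a job but have given up searching).
Civilian working-age population = 188.77 + 140.95 = 329.72 million.
Unemployment rate = 12.36 / 188.77 = 6.55%.
Labor force participation rate = 188.77 / 329.72 = 57.25%.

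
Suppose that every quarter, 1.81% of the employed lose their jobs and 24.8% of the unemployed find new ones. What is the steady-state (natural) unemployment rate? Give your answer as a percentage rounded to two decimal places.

At steady state the flows balance: s·E = f·U, so U/(E+U) = s/(s+f).
u* = 1.81 / (1.81 + 24.8) = 1.81 / 26.61 = 6.80%.

Steady-state unemployment rate ≈ 6.80%.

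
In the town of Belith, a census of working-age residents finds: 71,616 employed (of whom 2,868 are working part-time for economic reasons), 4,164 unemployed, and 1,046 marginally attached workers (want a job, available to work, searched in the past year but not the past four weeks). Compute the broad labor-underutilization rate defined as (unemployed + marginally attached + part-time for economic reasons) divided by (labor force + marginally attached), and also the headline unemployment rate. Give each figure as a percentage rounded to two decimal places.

Broad underutilization rate ≈ 10.51%; headline unemployment rate ≈ 5.49%.

Labor force = 71,616 + 4,164 = 75,780.
Numerator = 4,164 + 1,046 + 2,868 = 8,078.
Denominator = 75,780 + 1,046 = 76,826.
Broad rate = 8,078 / 76,826 = 10.51%.
Headline unemployment rate = 4,164 / 75,780 = 5.49%.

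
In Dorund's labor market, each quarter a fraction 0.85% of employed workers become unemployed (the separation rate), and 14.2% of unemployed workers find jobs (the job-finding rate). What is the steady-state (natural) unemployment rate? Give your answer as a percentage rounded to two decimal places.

Steady-state unemployment rate ≈ 5.65%.

At steady state the flows balance: s·E = f·U, so U/(E+U) = s/(s+f).
u* = 0.85 / (0.85 + 14.2) = 0.85 / 15.05 = 5.65%.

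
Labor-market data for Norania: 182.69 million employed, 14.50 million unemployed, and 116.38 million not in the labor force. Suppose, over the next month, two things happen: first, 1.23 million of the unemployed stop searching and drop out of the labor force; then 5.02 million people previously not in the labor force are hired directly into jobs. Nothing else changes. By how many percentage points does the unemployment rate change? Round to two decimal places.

The unemployment rate changes by −0.75 percentage points.

Initially, labor force = 182.69 + 14.50 = 197.19 million, so u = 14.50/197.19 = 7.35%.
After the first change, unemployed and labor force both fall by 1.23 → E = 182.69, U = 13.27, labor force = 195.96 million.
After the second change, employed and labor force both rise by 5.02; unemployed unchanged → E = 187.71, U = 13.27, labor force = 200.98 million.
New unemployment rate = 13.27 / 200.98 = 6.60%.
Change = 6.60% − 7.35% = −0.75 percentage points.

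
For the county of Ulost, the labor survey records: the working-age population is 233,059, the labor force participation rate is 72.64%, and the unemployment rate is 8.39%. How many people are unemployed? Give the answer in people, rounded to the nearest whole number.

Labor force = 0.7264 × 233,059 = 169,294.
Unemployed = 0.0839 × 169,294 ≈ 14,204.

About 14,204 are unemployed.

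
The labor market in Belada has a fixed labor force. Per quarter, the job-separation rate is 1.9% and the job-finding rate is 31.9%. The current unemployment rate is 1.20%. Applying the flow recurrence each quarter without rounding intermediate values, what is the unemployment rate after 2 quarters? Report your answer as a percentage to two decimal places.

Unemployment rate after two quarters ≈ 3.68%.

With a fixed labor force, u_{t+1} = u_t + s·(1−u_t) − f·u_t = u_t·(1−s−f) + s.
Here 1−s−f = 0.662 and s = 0.019.
u_1 = 0.012000 × 0.662 + 0.019 = 0.026944.
u_2 = 0.026944 × 0.662 + 0.019 = 0.036837.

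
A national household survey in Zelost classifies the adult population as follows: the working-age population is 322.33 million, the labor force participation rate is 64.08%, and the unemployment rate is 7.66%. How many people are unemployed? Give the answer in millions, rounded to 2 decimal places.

About 15.82 million are unemployed.

Labor force = 0.6408 × 322.33 = 206.55 million.
Unemployed = 0.0766 × 206.55 ≈ 15.82 million.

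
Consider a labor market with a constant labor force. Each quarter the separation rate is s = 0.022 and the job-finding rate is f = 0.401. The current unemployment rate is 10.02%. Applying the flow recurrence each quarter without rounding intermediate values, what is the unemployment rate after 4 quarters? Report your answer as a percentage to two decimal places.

With a fixed labor force, u_{t+1} = u_t + s·(1−u_t) − f·u_t = u_t·(1−s−f) + s.
Here 1−s−f = 0.577 and s = 0.022.
u_1 = 0.100200 × 0.577 + 0.022 = 0.079815.
u_2 = 0.079815 × 0.577 + 0.022 = 0.068053.
u_3 = 0.068053 × 0.577 + 0.022 = 0.061267.
u_4 = 0.061267 × 0.577 + 0.022 = 0.057351.

Unemployment rate after four quarters ≈ 5.74%.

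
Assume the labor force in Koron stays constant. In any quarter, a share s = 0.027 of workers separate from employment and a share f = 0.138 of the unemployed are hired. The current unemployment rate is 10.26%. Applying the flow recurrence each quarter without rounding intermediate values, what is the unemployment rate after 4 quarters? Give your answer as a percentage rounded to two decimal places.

With a fixed labor force, u_{t+1} = u_t + s·(1−u_t) − f·u_t = u_t·(1−s−f) + s.
Here 1−s−f = 0.835 and s = 0.027.
u_1 = 0.102600 × 0.835 + 0.027 = 0.112671.
u_2 = 0.112671 × 0.835 + 0.027 = 0.121080.
u_3 = 0.121080 × 0.835 + 0.027 = 0.128102.
u_4 = 0.128102 × 0.835 + 0.027 = 0.133965.

Unemployment rate after four quarters ≈ 13.40%.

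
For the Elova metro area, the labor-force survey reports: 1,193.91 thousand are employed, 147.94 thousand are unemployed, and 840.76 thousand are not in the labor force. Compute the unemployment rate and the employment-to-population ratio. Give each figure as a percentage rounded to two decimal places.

Unemployment rate ≈ 11.03%; employment-population ratio ≈ 54.70%.

Labor force = employed + unemployed = 1,193.91 + 147.94 = 1,341.85 thousand.
Working-age population = 1,341.85 + 840.76 = 2,182.61 thousand.
Unemployment rate = 147.94 / 1,341.85 = 11.03%.
Employment-population ratio = 1,193.91 / 2,182.61 = 54.70%.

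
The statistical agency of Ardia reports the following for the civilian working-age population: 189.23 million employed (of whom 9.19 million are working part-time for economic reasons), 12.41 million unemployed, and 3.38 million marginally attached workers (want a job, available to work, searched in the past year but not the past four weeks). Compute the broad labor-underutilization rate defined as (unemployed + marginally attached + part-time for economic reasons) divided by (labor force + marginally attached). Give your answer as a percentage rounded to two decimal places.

Broad underutilization rate ≈ 12.18%.

Labor force = 189.23 + 12.41 = 201.64 million.
Numerator = 12.41 + 3.38 + 9.19 = 24.98 million.
Denominator = 201.64 + 3.38 = 205.02 million.
Broad rate = 24.98 / 205.02 = 12.18%.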